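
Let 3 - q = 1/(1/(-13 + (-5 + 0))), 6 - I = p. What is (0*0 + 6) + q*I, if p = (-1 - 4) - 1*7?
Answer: 384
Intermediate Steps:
p = -12 (p = -5 - 7 = -12)
I = 18 (I = 6 - 1*(-12) = 6 + 12 = 18)
q = 21 (q = 3 - 1/(1/(-13 + (-5 + 0))) = 3 - 1/(1/(-13 - 5)) = 3 - 1/(1/(-18)) = 3 - 1/(-1/18) = 3 - 1*(-18) = 3 + 18 = 21)
(0*0 + 6) + q*I = (0*0 + 6) + 21*18 = (0 + 6) + 378 = 6 + 378 = 384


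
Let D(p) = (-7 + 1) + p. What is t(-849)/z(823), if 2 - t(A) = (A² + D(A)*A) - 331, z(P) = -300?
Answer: 482121/100 ≈ 4821.2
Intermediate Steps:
D(p) = -6 + p
t(A) = 333 - A² - A*(-6 + A) (t(A) = 2 - ((A² + (-6 + A)*A) - 331) = 2 - ((A² + A*(-6 + A)) - 331) = 2 - (-331 + A² + A*(-6 + A)) = 2 + (331 - A² - A*(-6 + A)) = 333 - A² - A*(-6 + A))
t(-849)/z(823) = (333 - 1*(-849)² - 1*(-849)*(-6 - 849))/(-300) = (333 - 1*720801 - 1*(-849)*(-855))*(-1/300) = (333 - 720801 - 725895)*(-1/300) = -1446363*(-1/300) = 482121/100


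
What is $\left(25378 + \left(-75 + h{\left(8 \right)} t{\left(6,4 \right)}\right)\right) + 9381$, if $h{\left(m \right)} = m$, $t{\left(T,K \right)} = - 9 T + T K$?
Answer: $34444$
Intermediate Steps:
$t{\left(T,K \right)} = - 9 T + K T$
$\left(25378 + \left(-75 + h{\left(8 \right)} t{\left(6,4 \right)}\right)\right) + 9381 = \left(25378 + \left(-75 + 8 \cdot 6 \left(-9 + 4\right)\right)\right) + 9381 = \left(25378 + \left(-75 + 8 \cdot 6 \left(-5\right)\right)\right) + 9381 = \left(25378 + \left(-75 + 8 \left(-30\right)\right)\right) + 9381 = \left(25378 - 315\right) + 9381 = 25063 + 9381 = 34444$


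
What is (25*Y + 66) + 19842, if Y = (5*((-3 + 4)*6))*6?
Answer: 24408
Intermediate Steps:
Y = 180 (Y = (5*(1*6))*6 = (5*6)*6 = 30*6 = 180)
(25*Y + 66) + 19842 = (25*180 + 66) + 19842 = (4500 + 66) + 19842 = 4566 + 19842 = 24408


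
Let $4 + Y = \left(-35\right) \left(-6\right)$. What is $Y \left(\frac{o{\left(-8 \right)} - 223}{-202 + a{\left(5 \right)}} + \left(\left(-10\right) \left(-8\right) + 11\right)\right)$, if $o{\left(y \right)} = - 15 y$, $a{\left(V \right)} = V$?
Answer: $\frac{3714180}{197} \approx 18854.0$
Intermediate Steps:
$Y = 206$ ($Y = -4 - -210 = -4 + 210 = 206$)
$Y \left(\frac{o{\left(-8 \right)} - 223}{-202 + a{\left(5 \right)}} + \left(\left(-10\right) \left(-8\right) + 11\right)\right) = 206 \left(\frac{\left(-15\right) \left(-8\right) - 223}{-202 + 5} + \left(\left(-10\right) \left(-8\right) + 11\right)\right) = 206 \left(\frac{120 - 223}{-197} + \left(80 + 11\right)\right) = 206 \left(\left(-103\right) \left(- \frac{1}{197}\right) + 91\right) = 206 \left(\frac{103}{197} + 91\right) = 206 \cdot \frac{18030}{197} = \frac{3714180}{197}$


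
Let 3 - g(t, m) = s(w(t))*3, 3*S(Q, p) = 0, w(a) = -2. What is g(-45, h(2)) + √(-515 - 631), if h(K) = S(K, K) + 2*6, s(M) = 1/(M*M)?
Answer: 9/4 + I*√1146 ≈ 2.25 + 33.853*I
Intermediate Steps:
s(M) = M⁻²
S(Q, p) = 0 (S(Q, p) = (⅓)*0 = 0)
h(K) = 12 (h(K) = 0 + 2*6 = 0 + 12 = 12)
g(t, m) = 9/4 (g(t, m) = 3 - 3/(-2)² = 3 - 3/4 = 3 - 1*¾ = 3 - ¾ = 9/4)
g(-45, h(2)) + √(-515 - 631) = 9/4 + √(-515 - 631) = 9/4 + √(-1146) = 9/4 + I*√1146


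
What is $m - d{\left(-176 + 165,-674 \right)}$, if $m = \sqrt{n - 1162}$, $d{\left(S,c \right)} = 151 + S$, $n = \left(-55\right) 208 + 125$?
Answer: $-140 + i \sqrt{12477} \approx -140.0 + 111.7 i$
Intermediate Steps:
$n = -11315$ ($n = -11440 + 125 = -11315$)
$m = i \sqrt{12477}$ ($m = \sqrt{-11315 - 1162} = \sqrt{-12477} = i \sqrt{12477} \approx 111.7 i$)
$m - d{\left(-176 + 165,-674 \right)} = i \sqrt{12477} - \left(151 + \left(-176 + 165\right)\right) = i \sqrt{12477} - \left(151 - 11\right) = i \sqrt{12477} - 140 = -140 + i \sqrt{12477}$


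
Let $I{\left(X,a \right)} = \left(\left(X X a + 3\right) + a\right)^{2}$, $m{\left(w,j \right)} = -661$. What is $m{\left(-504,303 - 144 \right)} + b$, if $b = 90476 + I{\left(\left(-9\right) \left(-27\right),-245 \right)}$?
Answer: $209301235848824$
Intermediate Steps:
$I{\left(X,a \right)} = \left(3 + a + a X^{2}\right)^{2}$ ($I{\left(X,a \right)} = \left(\left(X^{2} a + 3\right) + a\right)^{2} = \left(\left(a X^{2} + 3\right) + a\right)^{2} = \left(\left(3 + a X^{2}\right) + a\right)^{2} = \left(3 + a + a X^{2}\right)^{2}$)
$b = 209301235849485$ ($b = 90476 + \left(3 - 245 - 245 \left(\left(-9\right) \left(-27\right)\right)^{2}\right)^{2} = 90476 + \left(3 - 245 - 245 \cdot 243^{2}\right)^{2} = 90476 + \left(3 - 245 - 14467005\right)^{2} = 90476 + \left(-14467247\right)^{2} = 90476 + 209301235759009 = 209301235849485$)
$m{\left(-504,303 - 144 \right)} + b = -661 + 209301235849485 = 209301235848824$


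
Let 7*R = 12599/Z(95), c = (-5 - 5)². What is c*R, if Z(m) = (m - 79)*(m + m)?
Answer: 62995/1064 ≈ 59.206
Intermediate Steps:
Z(m) = 2*m*(-79 + m) (Z(m) = (-79 + m)*(2*m) = 2*m*(-79 + m))
c = 100 (c = (-10)² = 100)
R = 12599/21280 (R = (12599/((2*95*(-79 + 95))))/7 = (12599/((2*95*16)))/7 = (12599/3040)/7 = (12599*(1/3040))/7 = (⅐)*(12599/3040) = 12599/21280 ≈ 0.59206)
c*R = 100*(12599/21280) = 62995/1064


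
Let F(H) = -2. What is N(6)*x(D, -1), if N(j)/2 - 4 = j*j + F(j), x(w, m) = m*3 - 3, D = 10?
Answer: -456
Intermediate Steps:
x(w, m) = -3 + 3*m (x(w, m) = 3*m - 3 = -3 + 3*m)
N(j) = 4 + 2*j² (N(j) = 8 + 2*(j*j - 2) = 8 + 2*(j² - 2) = 8 + 2*(-2 + j²) = 8 + (-4 + 2*j²) = 4 + 2*j²)
N(6)*x(D, -1) = (4 + 2*6²)*(-3 + 3*(-1)) = (4 + 2*36)*(-3 - 3) = (4 + 72)*(-6) = 76*(-6) = -456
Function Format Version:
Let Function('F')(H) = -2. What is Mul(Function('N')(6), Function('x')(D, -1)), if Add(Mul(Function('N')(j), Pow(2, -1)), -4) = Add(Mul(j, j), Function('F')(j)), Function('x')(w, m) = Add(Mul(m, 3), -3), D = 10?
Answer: -456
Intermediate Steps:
Function('x')(w, m) = Add(-3, Mul(3, m)) (Function('x')(w, m) = Add(Mul(3, m), -3) = Add(-3, Mul(3, m)))
Function('N')(j) = Add(4, Mul(2, Pow(j, 2))) (Function('N')(j) = Add(8, Mul(2, Add(Mul(j, j), -2))) = Add(8, Mul(2, Add(Pow(j, 2), -2))) = Add(8, Mul(2, Add(-2, Pow(j, 2)))) = Add(8, Add(-4, Mul(2, Pow(j, 2)))) = Add(4, Mul(2, Pow(j, 2))))
Mul(Function('N')(6), Function('x')(D, -1)) = Mul(Add(4, Mul(2, Pow(6, 2))), Add(-3, Mul(3, -1))) = Mul(Add(4, Mul(2, 36)), Add(-3, -3)) = Mul(Add(4, 72), -6) = Mul(76, -6) = -456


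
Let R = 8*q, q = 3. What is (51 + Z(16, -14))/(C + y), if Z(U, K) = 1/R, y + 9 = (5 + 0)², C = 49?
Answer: 245/312 ≈ 0.78526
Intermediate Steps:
y = 16 (y = -9 + (5 + 0)² = -9 + 5² = -9 + 25 = 16)
R = 24 (R = 8*3 = 24)
Z(U, K) = 1/24
(51 + Z(16, -14))/(C + y) = (51 + 1/24)/(49 + 16) = (1225/24)/65 = (1225/24)*(1/65) = 245/312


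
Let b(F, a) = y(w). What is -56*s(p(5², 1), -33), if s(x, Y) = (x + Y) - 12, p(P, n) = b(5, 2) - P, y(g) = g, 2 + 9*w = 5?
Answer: 11704/3 ≈ 3901.3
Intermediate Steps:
w = ⅓ (w = -2/9 + (⅑)*5 = -2/9 + 5/9 = ⅓ ≈ 0.33333)
b(F, a) = ⅓
p(P, n) = ⅓ - P
s(x, Y) = -12 + Y + x (s(x, Y) = (Y + x) - 12 = -12 + Y + x)
-56*s(p(5², 1), -33) = -56*(-12 - 33 + (⅓ - 1*5²)) = -56*(-12 - 33 + (⅓ - 1*25)) = -56*(-12 - 33 + (⅓ - 25)) = -56*(-12 - 33 - 74/3) = -56*(-209/3) = 11704/3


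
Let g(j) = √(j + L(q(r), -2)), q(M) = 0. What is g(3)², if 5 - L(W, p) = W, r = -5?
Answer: 8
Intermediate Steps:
L(W, p) = 5 - W
g(j) = √(5 + j) (g(j) = √(j + (5 - 1*0)) = √(j + (5 + 0)) = √(j + 5) = √(5 + j))
g(3)² = (√(5 + 3))² = (√8)² = (2*√2)² = 8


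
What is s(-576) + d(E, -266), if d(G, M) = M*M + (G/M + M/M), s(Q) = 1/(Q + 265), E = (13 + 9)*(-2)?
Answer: 2926728500/41363 ≈ 70757.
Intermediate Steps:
E = -44 (E = 22*(-2) = -44)
s(Q) = 1/(265 + Q)
d(G, M) = 1 + M² + G/M (d(G, M) = M² + (G/M + 1) = M² + (1 + G/M) = 1 + M² + G/M)
s(-576) + d(E, -266) = 1/(265 - 576) + (-44 - 266 + (-266)³)/(-266) = 1/(-311) - (-44 - 266 - 18821096)/266 = -1/311 - 1/266*(-18821406) = -1/311 + 9410703/133 = 2926728500/41363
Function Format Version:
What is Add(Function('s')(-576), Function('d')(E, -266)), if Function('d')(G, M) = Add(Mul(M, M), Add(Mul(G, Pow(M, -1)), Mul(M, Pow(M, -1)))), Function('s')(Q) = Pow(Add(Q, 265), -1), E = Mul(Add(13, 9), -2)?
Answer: Rational(2926728500, 41363) ≈ 70757.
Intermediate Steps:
E = -44 (E = Mul(22, -2) = -44)
Function('s')(Q) = Pow(Add(265, Q), -1)
Function('d')(G, M) = Add(1, Pow(M, 2), Mul(G, Pow(M, -1))) (Function('d')(G, M) = Add(Pow(M, 2), Add(Mul(G, Pow(M, -1)), 1)) = Add(Pow(M, 2), Add(1, Mul(G, Pow(M, -1)))) = Add(1, Pow(M, 2), Mul(G, Pow(M, -1))))
Add(Function('s')(-576), Function('d')(E, -266)) = Add(Pow(Add(265, -576), -1), Mul(Pow(-266, -1), Add(-44, -266, Pow(-266, 3)))) = Add(Pow(-311, -1), Mul(Rational(-1, 266), Add(-44, -266, -18821096))) = Add(Rational(-1, 311), Mul(Rational(-1, 266), -18821406)) = Add(Rational(-1, 311), Rational(9410703, 133)) = Rational(2926728500, 41363)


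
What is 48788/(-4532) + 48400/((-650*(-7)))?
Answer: -13183/103103 ≈ -0.12786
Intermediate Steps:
48788/(-4532) + 48400/((-650*(-7))) = 48788*(-1/4532) + 48400/4550 = -12197/1133 + 48400*(1/4550) = -12197/1133 + 968/91 = -13183/103103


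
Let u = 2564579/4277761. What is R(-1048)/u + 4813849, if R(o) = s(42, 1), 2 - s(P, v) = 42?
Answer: 12345324944131/2564579 ≈ 4.8138e+6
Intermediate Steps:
s(P, v) = -40 (s(P, v) = 2 - 1*42 = 2 - 42 = -40)
R(o) = -40
u = 2564579/4277761 (u = 2564579*(1/4277761) = 2564579/4277761 ≈ 0.59951)
R(-1048)/u + 4813849 = -40/2564579/4277761 + 4813849 = -40*4277761/2564579 + 4813849 = -171110440/2564579 + 4813849 = 12345324944131/2564579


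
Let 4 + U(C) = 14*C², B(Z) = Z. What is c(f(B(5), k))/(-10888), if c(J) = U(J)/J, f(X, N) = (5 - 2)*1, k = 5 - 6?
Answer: -61/16332 ≈ -0.0037350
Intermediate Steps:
k = -1
f(X, N) = 3 (f(X, N) = 3*1 = 3)
U(C) = -4 + 14*C²
c(J) = (-4 + 14*J²)/J
c(f(B(5), k))/(-10888) = (-4/3 + 14*3)/(-10888) = (-4*⅓ + 42)*(-1/10888) = (-4/3 + 42)*(-1/10888) = (122/3)*(-1/10888) = -61/16332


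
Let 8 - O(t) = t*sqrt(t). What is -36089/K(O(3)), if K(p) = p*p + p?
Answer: -396979/222 - 613513*sqrt(3)/666 ≈ -3383.7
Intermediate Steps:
O(t) = 8 - t**(3/2) (O(t) = 8 - t*sqrt(t) = 8 - t**(3/2))
K(p) = p + p**2 (K(p) = p**2 + p = p + p**2)
-36089/K(O(3)) = -36089*1/((1 + (8 - 3**(3/2)))*(8 - 3**(3/2))) = -36089*1/((1 + (8 - 3*sqrt(3)))*(8 - 3*sqrt(3))) = -36089*1/((8 - 3*sqrt(3))*(9 - 3*sqrt(3))) = -36089/((8 - 3*sqrt(3))*(9 - 3*sqrt(3)))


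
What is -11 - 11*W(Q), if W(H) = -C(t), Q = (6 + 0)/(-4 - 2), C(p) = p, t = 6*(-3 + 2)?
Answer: -77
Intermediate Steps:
t = -6 (t = 6*(-1) = -6)
Q = -1 (Q = 6/(-6) = 6*(-⅙) = -1)
W(H) = 6 (W(H) = -1*(-6) = 6)
-11 - 11*W(Q) = -11 - 11*6 = -11 - 66 = -77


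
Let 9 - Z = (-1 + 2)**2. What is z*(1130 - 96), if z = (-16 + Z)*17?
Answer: -140624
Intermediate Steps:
Z = 8 (Z = 9 - (-1 + 2)**2 = 9 - 1*1**2 = 9 - 1*1 = 9 - 1 = 8)
z = -136 (z = (-16 + 8)*17 = -8*17 = -136)
z*(1130 - 96) = -136*(1130 - 96) = -136*1034 = -140624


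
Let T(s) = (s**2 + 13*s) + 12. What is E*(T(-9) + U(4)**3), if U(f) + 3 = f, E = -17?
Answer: 391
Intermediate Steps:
U(f) = -3 + f
T(s) = 12 + s**2 + 13*s
E*(T(-9) + U(4)**3) = -17*((12 + (-9)**2 + 13*(-9)) + (-3 + 4)**3) = -17*((12 + 81 - 117) + 1**3) = -17*(-24 + 1) = -17*(-23) = 391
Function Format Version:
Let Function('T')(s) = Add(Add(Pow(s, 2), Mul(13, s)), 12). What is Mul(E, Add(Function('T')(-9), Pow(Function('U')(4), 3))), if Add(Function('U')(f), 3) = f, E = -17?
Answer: 391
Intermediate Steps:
Function('U')(f) = Add(-3, f)
Function('T')(s) = Add(12, Pow(s, 2), Mul(13, s))
Mul(E, Add(Function('T')(-9), Pow(Function('U')(4), 3))) = Mul(-17, Add(Add(12, Pow(-9, 2), Mul(13, -9)), Pow(Add(-3, 4), 3))) = Mul(-17, Add(Add(12, 81, -117), Pow(1, 3))) = Mul(-17, Add(-24, 1)) = Mul(-17, -23) = 391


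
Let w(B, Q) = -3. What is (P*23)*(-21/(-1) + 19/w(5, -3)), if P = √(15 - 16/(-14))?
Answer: 1012*√791/21 ≈ 1355.3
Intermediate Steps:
P = √791/7 (P = √(15 - 16*(-1/14)) = √(15 + 8/7) = √(113/7) = √791/7 ≈ 4.0178)
(P*23)*(-21/(-1) + 19/w(5, -3)) = ((√791/7)*23)*(-21/(-1) + 19/(-3)) = (23*√791/7)*(-21*(-1) + 19*(-⅓)) = (23*√791/7)*(21 - 19/3) = (23*√791/7)*(44/3) = 1012*√791/21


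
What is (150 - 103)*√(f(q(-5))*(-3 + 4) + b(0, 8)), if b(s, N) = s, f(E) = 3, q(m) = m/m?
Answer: 47*√3 ≈ 81.406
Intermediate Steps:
q(m) = 1
(150 - 103)*√(f(q(-5))*(-3 + 4) + b(0, 8)) = (150 - 103)*√(3*(-3 + 4) + 0) = 47*√(3*1 + 0) = 47*√(3 + 0) = 47*√3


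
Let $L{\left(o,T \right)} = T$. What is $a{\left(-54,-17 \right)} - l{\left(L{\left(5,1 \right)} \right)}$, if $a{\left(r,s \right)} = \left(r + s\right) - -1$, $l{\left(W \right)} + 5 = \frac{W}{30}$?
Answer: $- \frac{1951}{30} \approx -65.033$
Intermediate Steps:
$l{\left(W \right)} = -5 + \frac{W}{30}$
$a{\left(r,s \right)} = 1 + r + s$ ($a{\left(r,s \right)} = \left(r + s\right) + 1 = 1 + r + s$)
$a{\left(-54,-17 \right)} - l{\left(L{\left(5,1 \right)} \right)} = \left(1 - 54 - 17\right) - \left(-5 + \frac{1}{30} \cdot 1\right) = -70 - \left(-5 + \frac{1}{30}\right) = -70 - - \frac{149}{30} = -70 + \frac{149}{30} = - \frac{1951}{30}$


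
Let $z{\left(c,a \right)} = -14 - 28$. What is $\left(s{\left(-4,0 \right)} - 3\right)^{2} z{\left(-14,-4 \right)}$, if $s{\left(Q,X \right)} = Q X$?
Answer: $-378$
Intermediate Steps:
$z{\left(c,a \right)} = -42$ ($z{\left(c,a \right)} = -14 - 28 = -42$)
$\left(s{\left(-4,0 \right)} - 3\right)^{2} z{\left(-14,-4 \right)} = \left(\left(-4\right) 0 - 3\right)^{2} \left(-42\right) = \left(0 - 3\right)^{2} \left(-42\right) = \left(-3\right)^{2} \left(-42\right) = 9 \left(-42\right) = -378$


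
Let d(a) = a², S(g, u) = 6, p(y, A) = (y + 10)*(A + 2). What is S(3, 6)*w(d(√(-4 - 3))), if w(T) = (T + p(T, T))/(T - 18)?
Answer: 132/25 ≈ 5.2800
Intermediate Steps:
p(y, A) = (2 + A)*(10 + y) (p(y, A) = (10 + y)*(2 + A) = (2 + A)*(10 + y))
w(T) = (20 + T² + 13*T)/(-18 + T) (w(T) = (T + (20 + 2*T + 10*T + T*T))/(T - 18) = (T + (20 + 2*T + 10*T + T²))/(-18 + T) = (T + (20 + T² + 12*T))/(-18 + T) = (20 + T² + 13*T)/(-18 + T))
S(3, 6)*w(d(√(-4 - 3))) = 6*((20 + ((√(-4 - 3))²)² + 13*(√(-4 - 3))²)/(-18 + (√(-4 - 3))²)) = 6*((20 + ((√(-7))²)² + 13*(√(-7))²)/(-18 + (√(-7))²)) = 6*((20 + ((I*√7)²)² + 13*(I*√7)²)/(-18 + (I*√7)²)) = 6*((20 + (-7)² + 13*(-7))/(-18 - 7)) = 6*((20 + 49 - 91)/(-25)) = 6*(-1/25*(-22)) = 6*(22/25) = 132/25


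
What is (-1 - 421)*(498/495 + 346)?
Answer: -24162032/165 ≈ -1.4644e+5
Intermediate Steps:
(-1 - 421)*(498/495 + 346) = -422*(498*(1/495) + 346) = -422*(166/165 + 346) = -422*57256/165 = -24162032/165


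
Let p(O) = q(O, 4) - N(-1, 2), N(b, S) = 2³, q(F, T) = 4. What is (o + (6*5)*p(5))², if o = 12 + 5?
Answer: 10609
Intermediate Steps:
N(b, S) = 8
p(O) = -4 (p(O) = 4 - 1*8 = 4 - 8 = -4)
o = 17
(o + (6*5)*p(5))² = (17 + (6*5)*(-4))² = (17 + 30*(-4))² = (17 - 120)² = (-103)² = 10609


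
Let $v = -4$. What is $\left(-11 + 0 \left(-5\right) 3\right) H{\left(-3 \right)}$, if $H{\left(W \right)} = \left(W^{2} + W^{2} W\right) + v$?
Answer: $242$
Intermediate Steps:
$H{\left(W \right)} = -4 + W^{2} + W^{3}$ ($H{\left(W \right)} = \left(W^{2} + W^{2} W\right) - 4 = \left(W^{2} + W^{3}\right) - 4 = -4 + W^{2} + W^{3}$)
$\left(-11 + 0 \left(-5\right) 3\right) H{\left(-3 \right)} = \left(-11 + 0 \left(-5\right) 3\right) \left(-4 + \left(-3\right)^{2} + \left(-3\right)^{3}\right) = \left(-11 + 0 \cdot 3\right) \left(-4 + 9 - 27\right) = \left(-11 + 0\right) \left(-22\right) = \left(-11\right) \left(-22\right) = 242$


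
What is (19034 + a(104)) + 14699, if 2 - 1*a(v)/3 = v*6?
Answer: 31867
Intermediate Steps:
a(v) = 6 - 18*v (a(v) = 6 - 3*v*6 = 6 - 18*v)
(19034 + a(104)) + 14699 = (19034 + (6 - 18*104)) + 14699 = (19034 + (6 - 1872)) + 14699 = (19034 - 1866) + 14699 = 17168 + 14699 = 31867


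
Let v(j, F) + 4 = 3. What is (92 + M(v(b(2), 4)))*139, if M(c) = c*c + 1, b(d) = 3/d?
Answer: 13066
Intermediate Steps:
v(j, F) = -1 (v(j, F) = -4 + 3 = -1)
M(c) = 1 + c² (M(c) = c² + 1 = 1 + c²)
(92 + M(v(b(2), 4)))*139 = (92 + (1 + (-1)²))*139 = (92 + (1 + 1))*139 = (92 + 2)*139 = 94*139 = 13066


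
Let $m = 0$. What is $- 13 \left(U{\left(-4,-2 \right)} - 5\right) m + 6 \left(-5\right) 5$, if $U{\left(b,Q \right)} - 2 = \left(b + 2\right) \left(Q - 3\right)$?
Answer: $-150$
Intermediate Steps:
$U{\left(b,Q \right)} = 2 + \left(-3 + Q\right) \left(2 + b\right)$ ($U{\left(b,Q \right)} = 2 + \left(b + 2\right) \left(Q - 3\right) = 2 + \left(2 + b\right) \left(-3 + Q\right) = 2 + \left(-3 + Q\right) \left(2 + b\right)$)
$- 13 \left(U{\left(-4,-2 \right)} - 5\right) m + 6 \left(-5\right) 5 = - 13 \left(\left(-4 - -12 + 2 \left(-2\right) - -8\right) - 5\right) 0 + 6 \left(-5\right) 5 = - 13 \left(\left(-4 + 12 - 4 + 8\right) - 5\right) 0 - 150 = - 13 \left(12 - 5\right) 0 - 150 = - 13 \cdot 7 \cdot 0 - 150 = \left(-13\right) 0 - 150 = 0 - 150 = -150$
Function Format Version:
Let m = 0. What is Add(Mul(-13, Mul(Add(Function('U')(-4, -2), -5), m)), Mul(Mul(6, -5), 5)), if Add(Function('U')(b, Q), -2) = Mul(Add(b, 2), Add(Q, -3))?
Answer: -150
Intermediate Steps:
Function('U')(b, Q) = Add(2, Mul(Add(-3, Q), Add(2, b))) (Function('U')(b, Q) = Add(2, Mul(Add(b, 2), Add(Q, -3))) = Add(2, Mul(Add(2, b), Add(-3, Q))) = Add(2, Mul(Add(-3, Q), Add(2, b))))
Add(Mul(-13, Mul(Add(Function('U')(-4, -2), -5), m)), Mul(Mul(6, -5), 5)) = Add(Mul(-13, Mul(Add(Add(-4, Mul(-3, -4), Mul(2, -2), Mul(-2, -4)), -5), 0)), Mul(Mul(6, -5), 5)) = Add(Mul(-13, Mul(Add(Add(-4, 12, -4, 8), -5), 0)), Mul(-30, 5)) = Add(Mul(-13, Mul(Add(12, -5), 0)), -150) = Add(Mul(-13, Mul(7, 0)), -150) = Add(Mul(-13, 0), -150) = Add(0, -150) = -150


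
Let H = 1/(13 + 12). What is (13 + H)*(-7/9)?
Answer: -2282/225 ≈ -10.142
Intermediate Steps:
H = 1/25 ≈ 0.040000
(13 + H)*(-7/9) = (13 + 1/25)*(-7/9) = 326*(-7*⅑)/25 = (326/25)*(-7/9) = -2282/225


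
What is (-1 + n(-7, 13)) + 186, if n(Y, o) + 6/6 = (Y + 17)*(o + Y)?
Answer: 244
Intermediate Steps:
n(Y, o) = -1 + (17 + Y)*(Y + o) (n(Y, o) = -1 + (Y + 17)*(o + Y) = -1 + (17 + Y)*(Y + o))
(-1 + n(-7, 13)) + 186 = (-1 + (-1 + (-7)² + 17*(-7) + 17*13 - 7*13)) + 186 = (-1 + (-1 + 49 - 119 + 221 - 91)) + 186 = (-1 + 59) + 186 = 58 + 186 = 244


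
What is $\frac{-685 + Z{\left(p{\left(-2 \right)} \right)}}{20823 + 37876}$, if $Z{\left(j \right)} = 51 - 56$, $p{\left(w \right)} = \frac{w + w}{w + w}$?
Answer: $- \frac{690}{58699} \approx -0.011755$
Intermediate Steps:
$p{\left(w \right)} = 1$ ($p{\left(w \right)} = \frac{2 w}{2 w} = 2 w \frac{1}{2 w} = 1$)
$Z{\left(j \right)} = -5$
$\frac{-685 + Z{\left(p{\left(-2 \right)} \right)}}{20823 + 37876} = \frac{-685 - 5}{20823 + 37876} = - \frac{690}{58699}$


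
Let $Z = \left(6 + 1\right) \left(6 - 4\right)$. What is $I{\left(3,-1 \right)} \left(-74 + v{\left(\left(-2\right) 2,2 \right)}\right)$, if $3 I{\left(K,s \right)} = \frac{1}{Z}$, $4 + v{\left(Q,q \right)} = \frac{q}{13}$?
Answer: $- \frac{506}{273} \approx -1.8535$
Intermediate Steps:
$v{\left(Q,q \right)} = -4 + \frac{q}{13}$
$Z = 14$ ($Z = 7 \cdot 2 = 14$)
$I{\left(K,s \right)} = \frac{1}{42}$ ($I{\left(K,s \right)} = \frac{1}{3 \cdot 14} = \frac{1}{3} \cdot \frac{1}{14} = \frac{1}{42}$)
$I{\left(3,-1 \right)} \left(-74 + v{\left(\left(-2\right) 2,2 \right)}\right) = \frac{-74 + \left(-4 + \frac{1}{13} \cdot 2\right)}{42} = \frac{-74 + \left(-4 + \frac{2}{13}\right)}{42} = \frac{-74 - \frac{50}{13}}{42} = \frac{1}{42} \left(- \frac{1012}{13}\right) = - \frac{506}{273}$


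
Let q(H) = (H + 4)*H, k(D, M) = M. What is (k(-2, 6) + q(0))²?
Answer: 36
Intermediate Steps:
q(H) = H*(4 + H) (q(H) = (4 + H)*H = H*(4 + H))
(k(-2, 6) + q(0))² = (6 + 0*(4 + 0))² = (6 + 0*4)² = (6 + 0)² = 6² = 36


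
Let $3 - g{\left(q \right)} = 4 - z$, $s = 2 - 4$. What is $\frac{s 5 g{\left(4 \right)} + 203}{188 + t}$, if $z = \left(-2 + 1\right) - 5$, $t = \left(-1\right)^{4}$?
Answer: $\frac{13}{9} \approx 1.4444$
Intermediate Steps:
$s = -2$ ($s = 2 - 4 = -2$)
$t = 1$
$z = -6$ ($z = -1 - 5 = -6$)
$g{\left(q \right)} = -7$ ($g{\left(q \right)} = 3 - \left(4 - -6\right) = 3 - \left(4 + 6\right) = 3 - 10 = -7$)
$\frac{s 5 g{\left(4 \right)} + 203}{188 + t} = \frac{\left(-2\right) 5 \left(-7\right) + 203}{188 + 1} = \frac{\left(-10\right) \left(-7\right) + 203}{189} = \left(70 + 203\right) \frac{1}{189} = 273 \cdot \frac{1}{189} = \frac{13}{9}$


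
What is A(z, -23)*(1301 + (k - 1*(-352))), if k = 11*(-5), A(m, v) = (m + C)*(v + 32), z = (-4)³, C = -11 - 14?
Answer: -1279998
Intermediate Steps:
C = -25
z = -64
A(m, v) = (-25 + m)*(32 + v) (A(m, v) = (m - 25)*(v + 32) = (-25 + m)*(32 + v))
k = -55
A(z, -23)*(1301 + (k - 1*(-352))) = (-800 - 25*(-23) + 32*(-64) - 64*(-23))*(1301 + (-55 - 1*(-352))) = (-800 + 575 - 2048 + 1472)*(1301 + (-55 + 352)) = -801*(1301 + 297) = -801*1598 = -1279998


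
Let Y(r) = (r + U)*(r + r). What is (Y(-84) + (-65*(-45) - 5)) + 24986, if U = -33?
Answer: 47562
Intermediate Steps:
Y(r) = 2*r*(-33 + r) (Y(r) = (r - 33)*(r + r) = (-33 + r)*(2*r) = 2*r*(-33 + r))
(Y(-84) + (-65*(-45) - 5)) + 24986 = (2*(-84)*(-33 - 84) + (-65*(-45) - 5)) + 24986 = (2*(-84)*(-117) + (2925 - 5)) + 24986 = (19656 + 2920) + 24986 = 22576 + 24986 = 47562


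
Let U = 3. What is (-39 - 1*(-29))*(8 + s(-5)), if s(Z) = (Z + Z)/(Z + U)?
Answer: -130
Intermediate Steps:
s(Z) = 2*Z/(3 + Z) (s(Z) = (Z + Z)/(Z + 3) = (2*Z)/(3 + Z) = 2*Z/(3 + Z))
(-39 - 1*(-29))*(8 + s(-5)) = (-39 - 1*(-29))*(8 + 2*(-5)/(3 - 5)) = (-39 + 29)*(8 + 2*(-5)/(-2)) = -10*(8 + 2*(-5)*(-1/2)) = -10*(8 + 5) = -10*13 = -130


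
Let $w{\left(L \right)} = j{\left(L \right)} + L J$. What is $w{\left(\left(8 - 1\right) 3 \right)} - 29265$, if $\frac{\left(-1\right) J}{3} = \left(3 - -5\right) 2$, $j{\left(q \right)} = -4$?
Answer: $-30277$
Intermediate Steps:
$J = -48$ ($J = - 3 \left(3 - -5\right) 2 = - 3 \left(3 + 5\right) 2 = - 3 \cdot 8 \cdot 2 = \left(-3\right) 16 = -48$)
$w{\left(L \right)} = -4 - 48 L$ ($w{\left(L \right)} = -4 + L \left(-48\right) = -4 - 48 L$)
$w{\left(\left(8 - 1\right) 3 \right)} - 29265 = \left(-4 - 48 \left(8 - 1\right) 3\right) - 29265 = \left(-4 - 48 \cdot 7 \cdot 3\right) - 29265 = \left(-4 - 1008\right) - 29265 = -1012 - 29265 = -30277$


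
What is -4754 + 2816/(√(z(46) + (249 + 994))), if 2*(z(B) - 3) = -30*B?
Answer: -4754 + 1408*√139/139 ≈ -4634.6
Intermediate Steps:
z(B) = 3 - 15*B (z(B) = 3 + (-30*B)/2 = 3 - 15*B)
-4754 + 2816/(√(z(46) + (249 + 994))) = -4754 + 2816/(√((3 - 15*46) + (249 + 994))) = -4754 + 2816/(√((3 - 690) + 1243)) = -4754 + 2816/(√(-687 + 1243)) = -4754 + 2816/(√556) = -4754 + 2816/((2*√139)) = -4754 + 2816*(√139/278) = -4754 + 1408*√139/139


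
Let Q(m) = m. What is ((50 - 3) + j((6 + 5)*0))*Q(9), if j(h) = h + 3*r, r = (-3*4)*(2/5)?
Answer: 1467/5 ≈ 293.40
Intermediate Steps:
r = -24/5 ≈ -4.8000
j(h) = -72/5 + h (j(h) = h + 3*(-24/5) = h - 72/5 = -72/5 + h)
((50 - 3) + j((6 + 5)*0))*Q(9) = ((50 - 3) + (-72/5 + (6 + 5)*0))*9 = (47 + (-72/5 + 11*0))*9 = (47 + (-72/5 + 0))*9 = (47 - 72/5)*9 = (163/5)*9 = 1467/5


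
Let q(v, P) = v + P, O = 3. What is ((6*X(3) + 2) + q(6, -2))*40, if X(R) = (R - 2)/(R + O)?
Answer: 280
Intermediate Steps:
X(R) = (-2 + R)/(3 + R) (X(R) = (R - 2)/(R + 3) = (-2 + R)/(3 + R))
q(v, P) = P + v
((6*X(3) + 2) + q(6, -2))*40 = ((6*((-2 + 3)/(3 + 3)) + 2) + (-2 + 6))*40 = ((6*(1/6) + 2) + 4)*40 = ((6*((⅙)*1) + 2) + 4)*40 = ((6*(⅙) + 2) + 4)*40 = ((1 + 2) + 4)*40 = (3 + 4)*40 = 7*40 = 280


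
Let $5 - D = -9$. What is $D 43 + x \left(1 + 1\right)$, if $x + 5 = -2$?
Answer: $588$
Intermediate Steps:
$x = -7$ ($x = -5 - 2 = -7$)
$D = 14$ ($D = 5 - -9 = 5 + 9 = 14$)
$D 43 + x \left(1 + 1\right) = 14 \cdot 43 - 7 \left(1 + 1\right) = 602 - 14 = 588$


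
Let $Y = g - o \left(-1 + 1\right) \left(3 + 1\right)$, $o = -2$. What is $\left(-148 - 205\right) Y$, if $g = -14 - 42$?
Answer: $19768$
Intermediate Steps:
$g = -56$
$Y = -56$ ($Y = -56 - - 2 \left(-1 + 1\right) \left(3 + 1\right) = -56 - - 2 \cdot 0 \cdot 4 = -56 - \left(-2\right) 0 = -56 - 0 = -56 + 0 = -56$)
$\left(-148 - 205\right) Y = \left(-148 - 205\right) \left(-56\right) = \left(-353\right) \left(-56\right) = 19768$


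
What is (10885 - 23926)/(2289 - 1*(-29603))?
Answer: -1863/4556 ≈ -0.40891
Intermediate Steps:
(10885 - 23926)/(2289 - 1*(-29603)) = -13041/(2289 + 29603) = -13041/31892 = -13041*1/31892 = -1863/4556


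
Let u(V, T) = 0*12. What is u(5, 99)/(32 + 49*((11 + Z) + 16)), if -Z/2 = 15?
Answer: 0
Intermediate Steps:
Z = -30 (Z = -2*15 = -30)
u(V, T) = 0
u(5, 99)/(32 + 49*((11 + Z) + 16)) = 0/(32 + 49*((11 - 30) + 16)) = 0/(32 + 49*(-19 + 16)) = 0/(32 + 49*(-3)) = 0/(32 - 147) = 0/(-115) = 0*(-1/115) = 0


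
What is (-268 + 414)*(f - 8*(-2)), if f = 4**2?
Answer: 4672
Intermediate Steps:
f = 16
(-268 + 414)*(f - 8*(-2)) = (-268 + 414)*(16 - 8*(-2)) = 146*(16 + 16) = 146*32 = 4672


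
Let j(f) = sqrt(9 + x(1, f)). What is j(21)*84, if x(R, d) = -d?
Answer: 168*I*sqrt(3) ≈ 290.98*I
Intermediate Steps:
j(f) = sqrt(9 - f)
j(21)*84 = sqrt(9 - 1*21)*84 = sqrt(9 - 21)*84 = sqrt(-12)*84 = (2*I*sqrt(3))*84 = 168*I*sqrt(3)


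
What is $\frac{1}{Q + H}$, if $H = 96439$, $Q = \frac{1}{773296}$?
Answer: $\frac{773296}{74575892945} \approx 1.0369 \cdot 10^{-5}$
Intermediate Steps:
$Q = \frac{1}{773296} \approx 1.2932 \cdot 10^{-6}$
$\frac{1}{Q + H} = \frac{1}{\frac{1}{773296} + 96439} = \frac{1}{\frac{74575892945}{773296}} = \frac{773296}{74575892945}$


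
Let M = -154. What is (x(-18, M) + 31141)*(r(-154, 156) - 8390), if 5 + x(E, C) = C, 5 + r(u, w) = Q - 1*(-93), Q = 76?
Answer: -254857932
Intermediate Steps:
r(u, w) = 164 (r(u, w) = -5 + (76 - 1*(-93)) = -5 + (76 + 93) = -5 + 169 = 164)
x(E, C) = -5 + C
(x(-18, M) + 31141)*(r(-154, 156) - 8390) = ((-5 - 154) + 31141)*(164 - 8390) = (-159 + 31141)*(-8226) = 30982*(-8226) = -254857932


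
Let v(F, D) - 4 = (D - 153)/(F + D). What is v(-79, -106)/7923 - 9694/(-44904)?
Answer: 64206703/296478660 ≈ 0.21656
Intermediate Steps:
v(F, D) = 4 + (-153 + D)/(D + F) (v(F, D) = 4 + (D - 153)/(F + D) = 4 + (-153 + D)/(D + F))
v(-79, -106)/7923 - 9694/(-44904) = ((-153 + 4*(-79) + 5*(-106))/(-106 - 79))/7923 - 9694/(-44904) = ((-153 - 316 - 530)/(-185))*(1/7923) - 9694*(-1/44904) = -1/185*(-999)*(1/7923) + 4847/22452 = (27/5)*(1/7923) + 4847/22452 = 9/13205 + 4847/22452 = 64206703/296478660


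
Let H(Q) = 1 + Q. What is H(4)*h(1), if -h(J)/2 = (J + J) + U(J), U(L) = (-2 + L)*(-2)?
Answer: -40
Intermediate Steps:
U(L) = 4 - 2*L
h(J) = -8 (h(J) = -2*((J + J) + (4 - 2*J)) = -2*(2*J + (4 - 2*J)) = -2*4 = -8)
H(4)*h(1) = (1 + 4)*(-8) = 5*(-8) = -40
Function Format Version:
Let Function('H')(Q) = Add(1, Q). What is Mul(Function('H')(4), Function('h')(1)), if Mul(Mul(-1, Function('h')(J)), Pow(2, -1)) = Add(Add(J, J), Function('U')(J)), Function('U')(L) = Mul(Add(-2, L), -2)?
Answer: -40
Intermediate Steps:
Function('U')(L) = Add(4, Mul(-2, L))
Function('h')(J) = -8 (Function('h')(J) = Mul(-2, Add(Add(J, J), Add(4, Mul(-2, J)))) = Mul(-2, Add(Mul(2, J), Add(4, Mul(-2, J)))) = Mul(-2, 4) = -8)
Mul(Function('H')(4), Function('h')(1)) = Mul(Add(1, 4), -8) = Mul(5, -8) = -40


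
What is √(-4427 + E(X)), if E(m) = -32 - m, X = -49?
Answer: 21*I*√10 ≈ 66.408*I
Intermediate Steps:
√(-4427 + E(X)) = √(-4427 + (-32 - 1*(-49))) = √(-4427 + (-32 + 49)) = √(-4427 + 17) = √(-4410) = 21*I*√10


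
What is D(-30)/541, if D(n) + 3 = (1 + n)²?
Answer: 838/541 ≈ 1.5490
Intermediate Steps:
D(n) = -3 + (1 + n)²
D(-30)/541 = (-3 + (1 - 30)²)/541 = (-3 + (-29)²)*(1/541) = (-3 + 841)*(1/541) = 838*(1/541) = 838/541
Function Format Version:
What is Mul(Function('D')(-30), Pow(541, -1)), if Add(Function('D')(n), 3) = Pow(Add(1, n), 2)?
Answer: Rational(838, 541) ≈ 1.5490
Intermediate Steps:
Function('D')(n) = Add(-3, Pow(Add(1, n), 2))
Mul(Function('D')(-30), Pow(541, -1)) = Mul(Add(-3, Pow(Add(1, -30), 2)), Pow(541, -1)) = Mul(Add(-3, Pow(-29, 2)), Rational(1, 541)) = Mul(Add(-3, 841), Rational(1, 541)) = Mul(838, Rational(1, 541)) = Rational(838, 541)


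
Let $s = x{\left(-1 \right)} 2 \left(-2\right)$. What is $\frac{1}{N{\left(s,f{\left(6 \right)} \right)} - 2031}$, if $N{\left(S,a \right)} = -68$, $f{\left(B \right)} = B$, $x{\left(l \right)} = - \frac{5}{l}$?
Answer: $- \frac{1}{2099} \approx -0.00047642$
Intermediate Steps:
$s = -20$ ($s = - \frac{5}{-1} \cdot 2 \left(-2\right) = \left(-5\right) \left(-1\right) 2 \left(-2\right) = 5 \cdot 2 \left(-2\right) = 10 \left(-2\right) = -20$)
$\frac{1}{N{\left(s,f{\left(6 \right)} \right)} - 2031} = \frac{1}{-68 - 2031} = \frac{1}{-2099} = - \frac{1}{2099}$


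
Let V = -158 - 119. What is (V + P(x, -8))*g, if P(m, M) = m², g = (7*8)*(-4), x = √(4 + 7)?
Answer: 59584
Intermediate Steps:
x = √11 ≈ 3.3166
g = -224 (g = 56*(-4) = -224)
V = -277
(V + P(x, -8))*g = (-277 + (√11)²)*(-224) = (-277 + 11)*(-224) = -266*(-224) = 59584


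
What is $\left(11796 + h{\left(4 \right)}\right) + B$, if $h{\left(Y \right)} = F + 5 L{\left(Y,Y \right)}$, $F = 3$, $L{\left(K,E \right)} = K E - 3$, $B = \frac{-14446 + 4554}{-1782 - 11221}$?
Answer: $\frac{154277484}{13003} \approx 11865.0$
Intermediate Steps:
$B = \frac{9892}{13003}$ ($B = - \frac{9892}{-13003} = \left(-9892\right) \left(- \frac{1}{13003}\right) = \frac{9892}{13003} \approx 0.76075$)
$L{\left(K,E \right)} = -3 + E K$ ($L{\left(K,E \right)} = E K - 3 = -3 + E K$)
$h{\left(Y \right)} = -12 + 5 Y^{2}$ ($h{\left(Y \right)} = 3 + 5 \left(-3 + Y Y\right) = 3 + 5 \left(-3 + Y^{2}\right) = 3 + \left(-15 + 5 Y^{2}\right) = -12 + 5 Y^{2}$)
$\left(11796 + h{\left(4 \right)}\right) + B = \left(11796 - \left(12 - 5 \cdot 4^{2}\right)\right) + \frac{9892}{13003} = \left(11796 + \left(-12 + 5 \cdot 16\right)\right) + \frac{9892}{13003} = \left(11796 + \left(-12 + 80\right)\right) + \frac{9892}{13003} = \left(11796 + 68\right) + \frac{9892}{13003} = 11864 + \frac{9892}{13003} = \frac{154277484}{13003}$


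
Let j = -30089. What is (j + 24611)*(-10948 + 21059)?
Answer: -55388058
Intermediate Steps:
(j + 24611)*(-10948 + 21059) = (-30089 + 24611)*(-10948 + 21059) = -5478*10111 = -55388058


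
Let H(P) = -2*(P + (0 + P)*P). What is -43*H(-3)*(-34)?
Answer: -17544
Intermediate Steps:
H(P) = -2*P - 2*P² (H(P) = -2*(P + P*P) = -2*(P + P²) = -2*P - 2*P²)
-43*H(-3)*(-34) = -(-86)*(-3)*(1 - 3)*(-34) = -(-86)*(-3)*(-2)*(-34) = -43*(-12)*(-34) = 516*(-34) = -17544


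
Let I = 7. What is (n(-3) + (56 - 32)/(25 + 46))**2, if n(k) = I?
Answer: 271441/5041 ≈ 53.847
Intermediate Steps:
n(k) = 7
(n(-3) + (56 - 32)/(25 + 46))**2 = (7 + (56 - 32)/(25 + 46))**2 = (7 + 24/71)**2 = (521/71)**2 = 271441/5041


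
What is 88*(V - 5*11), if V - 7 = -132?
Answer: -15840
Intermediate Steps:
V = -125 (V = 7 - 132 = -125)
88*(V - 5*11) = 88*(-125 - 5*11) = 88*(-125 - 55) = 88*(-180) = -15840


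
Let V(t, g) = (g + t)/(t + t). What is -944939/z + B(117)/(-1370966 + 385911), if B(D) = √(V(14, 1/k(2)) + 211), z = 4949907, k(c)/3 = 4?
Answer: -13309/69717 - √1492365/82744620 ≈ -0.19092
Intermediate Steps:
k(c) = 12 (k(c) = 3*4 = 12)
V(t, g) = (g + t)/(2*t) (V(t, g) = (g + t)/((2*t)) = (g + t)*(1/(2*t)) = (g + t)/(2*t))
B(D) = √1492365/84 (B(D) = √((½)*(1/12 + 14)/14 + 211) = √((½)*(1/14)*(1/12 + 14) + 211) = √((½)*(1/14)*(169/12) + 211) = √(169/336 + 211) = √(71065/336) = √1492365/84)
-944939/z + B(117)/(-1370966 + 385911) = -944939/4949907 + (√1492365/84)/(-1370966 + 385911) = -944939*1/4949907 + (√1492365/84)/(-985055) = -13309/69717 + (√1492365/84)*(-1/985055) = -13309/69717 - √1492365/82744620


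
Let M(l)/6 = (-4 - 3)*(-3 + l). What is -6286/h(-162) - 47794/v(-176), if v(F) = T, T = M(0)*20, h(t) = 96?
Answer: -425603/5040 ≈ -84.445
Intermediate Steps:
M(l) = 126 - 42*l (M(l) = 6*((-4 - 3)*(-3 + l)) = 6*(-7*(-3 + l)) = 6*(21 - 7*l) = 126 - 42*l)
T = 2520 (T = (126 - 42*0)*20 = (126 + 0)*20 = 126*20 = 2520)
v(F) = 2520
-6286/h(-162) - 47794/v(-176) = -6286/96 - 47794/2520 = -6286*1/96 - 47794*1/2520 = -3143/48 - 23897/1260 = -425603/5040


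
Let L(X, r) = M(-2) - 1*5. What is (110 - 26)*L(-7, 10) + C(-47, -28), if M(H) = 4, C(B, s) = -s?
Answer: -56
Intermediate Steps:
L(X, r) = -1 (L(X, r) = 4 - 1*5 = 4 - 5 = -1)
(110 - 26)*L(-7, 10) + C(-47, -28) = (110 - 26)*(-1) - 1*(-28) = 84*(-1) + 28 = -84 + 28 = -56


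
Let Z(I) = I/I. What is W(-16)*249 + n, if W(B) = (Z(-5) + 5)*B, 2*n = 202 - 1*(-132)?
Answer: -23737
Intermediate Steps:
n = 167 (n = (202 - 1*(-132))/2 = (202 + 132)/2 = (1/2)*334 = 167)
Z(I) = 1
W(B) = 6*B (W(B) = (1 + 5)*B = 6*B)
W(-16)*249 + n = (6*(-16))*249 + 167 = -96*249 + 167 = -23904 + 167 = -23737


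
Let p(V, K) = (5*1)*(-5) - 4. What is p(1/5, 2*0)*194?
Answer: -5626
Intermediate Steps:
p(V, K) = -29 (p(V, K) = 5*(-5) - 4 = -25 - 4 = -29)
p(1/5, 2*0)*194 = -29*194 = -5626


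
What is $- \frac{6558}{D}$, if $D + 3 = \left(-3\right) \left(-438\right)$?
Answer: $- \frac{2186}{437} \approx -5.0023$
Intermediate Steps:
$D = 1311$ ($D = -3 - -1314 = -3 + 1314 = 1311$)
$- \frac{6558}{D} = - \frac{6558}{1311} = \left(-6558\right) \frac{1}{1311} = - \frac{2186}{437}$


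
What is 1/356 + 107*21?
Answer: 799933/356 ≈ 2247.0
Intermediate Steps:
1/356 + 107*21 = 1/356 + 2247 = 799933/356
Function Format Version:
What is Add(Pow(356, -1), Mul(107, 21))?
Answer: Rational(799933, 356) ≈ 2247.0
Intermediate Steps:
Add(Pow(356, -1), Mul(107, 21)) = Add(Rational(1, 356), 2247) = Rational(799933, 356)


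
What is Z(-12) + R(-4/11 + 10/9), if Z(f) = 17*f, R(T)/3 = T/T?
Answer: -201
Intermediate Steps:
R(T) = 3 (R(T) = 3*(T/T) = 3*1 = 3)
Z(-12) + R(-4/11 + 10/9) = 17*(-12) + 3 = -204 + 3 = -201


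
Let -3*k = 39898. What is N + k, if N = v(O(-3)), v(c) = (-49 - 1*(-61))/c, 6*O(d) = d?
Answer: -39970/3 ≈ -13323.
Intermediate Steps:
O(d) = d/6
k = -39898/3 (k = -⅓*39898 = -39898/3 ≈ -13299.)
v(c) = 12/c (v(c) = (-49 + 61)/c = 12/c)
N = -24 (N = 12/(((⅙)*(-3))) = 12/(-½) = 12*(-2) = -24)
N + k = -24 - 39898/3 = -39970/3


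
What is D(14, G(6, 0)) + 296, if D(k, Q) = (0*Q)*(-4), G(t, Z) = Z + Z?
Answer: 296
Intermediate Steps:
G(t, Z) = 2*Z
D(k, Q) = 0 (D(k, Q) = 0*(-4) = 0)
D(14, G(6, 0)) + 296 = 0 + 296 = 296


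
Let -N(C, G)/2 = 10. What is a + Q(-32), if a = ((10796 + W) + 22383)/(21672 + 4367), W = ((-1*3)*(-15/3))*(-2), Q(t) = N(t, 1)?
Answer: -487631/26039 ≈ -18.727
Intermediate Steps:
N(C, G) = -20 (N(C, G) = -2*10 = -20)
Q(t) = -20
W = -30 (W = -(-45)/3*(-2) = -3*(-5)*(-2) = 15*(-2) = -30)
a = 33149/26039 (a = ((10796 - 30) + 22383)/(21672 + 4367) = (10766 + 22383)/26039 = 33149*(1/26039) = 33149/26039 ≈ 1.2731)
a + Q(-32) = 33149/26039 - 20 = -487631/26039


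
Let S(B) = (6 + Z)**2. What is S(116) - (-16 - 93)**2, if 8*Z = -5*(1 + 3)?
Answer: -47475/4 ≈ -11869.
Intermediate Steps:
Z = -5/2 (Z = (-5*(1 + 3))/8 = (-5*4)/8 = (1/8)*(-20) = -5/2 ≈ -2.5000)
S(B) = 49/4 (S(B) = (6 - 5/2)**2 = (7/2)**2 = 49/4)
S(116) - (-16 - 93)**2 = 49/4 - (-16 - 93)**2 = 49/4 - 1*(-109)**2 = 49/4 - 1*11881 = 49/4 - 11881 = -47475/4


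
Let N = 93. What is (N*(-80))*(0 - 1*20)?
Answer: 148800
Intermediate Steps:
(N*(-80))*(0 - 1*20) = (93*(-80))*(0 - 1*20) = -7440*(0 - 20) = -7440*(-20) = 148800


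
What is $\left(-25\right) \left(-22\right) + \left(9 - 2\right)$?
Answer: $557$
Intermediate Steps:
$\left(-25\right) \left(-22\right) + \left(9 - 2\right) = 550 + \left(9 - 2\right) = 550 + 7 = 557$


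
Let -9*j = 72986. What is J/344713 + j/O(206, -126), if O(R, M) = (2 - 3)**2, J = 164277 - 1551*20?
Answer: -25158023705/3102417 ≈ -8109.2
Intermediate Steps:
J = 133257 (J = 164277 - 1*31020 = 164277 - 31020 = 133257)
j = -72986/9 (j = -1/9*72986 = -72986/9 ≈ -8109.6)
O(R, M) = 1 (O(R, M) = (-1)**2 = 1)
J/344713 + j/O(206, -126) = 133257/344713 - 72986/9/1 = 133257*(1/344713) - 72986/9*1 = 133257/344713 - 72986/9 = -25158023705/3102417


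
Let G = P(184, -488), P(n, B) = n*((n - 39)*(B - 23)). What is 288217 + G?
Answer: -13345263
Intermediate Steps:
P(n, B) = n*(-39 + n)*(-23 + B) (P(n, B) = n*((-39 + n)*(-23 + B)) = n*(-39 + n)*(-23 + B))
G = -13633480 (G = 184*(897 - 39*(-488) - 23*184 - 488*184) = 184*(897 + 19032 - 4232 - 89792) = 184*(-74095) = -13633480)
288217 + G = 288217 - 13633480 = -13345263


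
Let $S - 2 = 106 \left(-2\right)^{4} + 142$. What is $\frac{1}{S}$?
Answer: $\frac{1}{1840} \approx 0.00054348$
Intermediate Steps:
$S = 1840$ ($S = 2 + \left(106 \left(-2\right)^{4} + 142\right) = 2 + \left(106 \cdot 16 + 142\right) = 2 + \left(1696 + 142\right) = 2 + 1838 = 1840$)
$\frac{1}{S} = \frac{1}{1840}$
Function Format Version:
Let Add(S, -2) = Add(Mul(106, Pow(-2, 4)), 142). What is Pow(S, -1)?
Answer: Rational(1, 1840) ≈ 0.00054348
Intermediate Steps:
S = 1840 (S = Add(2, Add(Mul(106, Pow(-2, 4)), 142)) = Add(2, Add(Mul(106, 16), 142)) = Add(2, Add(1696, 142)) = Add(2, 1838) = 1840)
Pow(S, -1) = Pow(1840, -1) = Rational(1, 1840)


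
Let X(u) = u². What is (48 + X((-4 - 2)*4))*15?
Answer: 9360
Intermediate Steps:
(48 + X((-4 - 2)*4))*15 = (48 + ((-4 - 2)*4)²)*15 = (48 + (-6*4)²)*15 = (48 + (-24)²)*15 = (48 + 576)*15 = 624*15 = 9360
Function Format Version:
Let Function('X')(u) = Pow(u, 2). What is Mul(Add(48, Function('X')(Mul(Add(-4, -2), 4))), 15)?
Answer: 9360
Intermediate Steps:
Mul(Add(48, Function('X')(Mul(Add(-4, -2), 4))), 15) = Mul(Add(48, Pow(Mul(Add(-4, -2), 4), 2)), 15) = Mul(Add(48, Pow(Mul(-6, 4), 2)), 15) = Mul(Add(48, Pow(-24, 2)), 15) = Mul(Add(48, 576), 15) = Mul(624, 15) = 9360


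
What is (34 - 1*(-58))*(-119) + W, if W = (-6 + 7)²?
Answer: -10947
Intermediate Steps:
W = 1 (W = 1² = 1)
(34 - 1*(-58))*(-119) + W = (34 - 1*(-58))*(-119) + 1 = (34 + 58)*(-119) + 1 = 92*(-119) + 1 = -10948 + 1 = -10947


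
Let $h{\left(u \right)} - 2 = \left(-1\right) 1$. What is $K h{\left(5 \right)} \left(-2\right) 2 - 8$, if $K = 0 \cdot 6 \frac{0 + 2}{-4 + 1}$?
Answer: $-8$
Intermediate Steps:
$h{\left(u \right)} = 1$ ($h{\left(u \right)} = 2 - 1 = 1$)
$K = 0$ ($K = 0 \frac{2}{-3} = 0 \cdot 2 \left(- \frac{1}{3}\right) = 0 \left(- \frac{2}{3}\right) = 0$)
$K h{\left(5 \right)} \left(-2\right) 2 - 8 = 0 \cdot 1 \left(-2\right) 2 - 8 = 0 \left(\left(-2\right) 2\right) - 8 = 0 \left(-4\right) - 8 = 0 - 8 = -8$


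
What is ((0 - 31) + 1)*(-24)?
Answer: 720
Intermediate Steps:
((0 - 31) + 1)*(-24) = (-31 + 1)*(-24) = -30*(-24) = 720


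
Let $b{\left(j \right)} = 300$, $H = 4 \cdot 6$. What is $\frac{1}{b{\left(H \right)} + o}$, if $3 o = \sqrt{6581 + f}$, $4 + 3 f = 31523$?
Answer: $\frac{4050}{1189369} - \frac{57 \sqrt{426}}{2378738} \approx 0.0029106$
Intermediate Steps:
$H = 24$
$f = \frac{31519}{3}$ ($f = - \frac{4}{3} + \frac{1}{3} \cdot 31523 = - \frac{4}{3} + \frac{31523}{3} = \frac{31519}{3} \approx 10506.0$)
$o = \frac{19 \sqrt{426}}{9}$ ($o = \frac{\sqrt{6581 + \frac{31519}{3}}}{3} = \frac{\sqrt{\frac{51262}{3}}}{3} = \frac{\frac{19}{3} \sqrt{426}}{3} = \frac{19 \sqrt{426}}{9} \approx 43.573$)
$\frac{1}{b{\left(H \right)} + o} = \frac{1}{300 + \frac{19 \sqrt{426}}{9}}$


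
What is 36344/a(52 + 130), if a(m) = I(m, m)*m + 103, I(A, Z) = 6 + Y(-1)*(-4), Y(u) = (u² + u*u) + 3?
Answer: -36344/2445 ≈ -14.865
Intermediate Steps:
Y(u) = 3 + 2*u² (Y(u) = (u² + u²) + 3 = 2*u² + 3 = 3 + 2*u²)
I(A, Z) = -14 (I(A, Z) = 6 + (3 + 2*(-1)²)*(-4) = 6 + (3 + 2*1)*(-4) = 6 + (3 + 2)*(-4) = 6 + 5*(-4) = 6 - 20 = -14)
a(m) = 103 - 14*m (a(m) = -14*m + 103 = 103 - 14*m)
36344/a(52 + 130) = 36344/(103 - 14*(52 + 130)) = 36344/(103 - 14*182) = 36344/(103 - 2548) = 36344/(-2445) = 36344*(-1/2445) = -36344/2445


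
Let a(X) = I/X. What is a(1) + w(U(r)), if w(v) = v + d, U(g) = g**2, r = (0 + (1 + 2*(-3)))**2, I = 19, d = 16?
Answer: 660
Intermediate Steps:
r = 25 (r = (0 + (1 - 6))**2 = (0 - 5)**2 = (-5)**2 = 25)
a(X) = 19/X
w(v) = 16 + v (w(v) = v + 16 = 16 + v)
a(1) + w(U(r)) = 19/1 + (16 + 25**2) = 19*1 + (16 + 625) = 19 + 641 = 660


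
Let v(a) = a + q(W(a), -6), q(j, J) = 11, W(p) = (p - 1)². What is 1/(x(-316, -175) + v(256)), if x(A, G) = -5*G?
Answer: 1/1142 ≈ 0.00087566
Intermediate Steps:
W(p) = (-1 + p)²
v(a) = 11 + a (v(a) = a + 11 = 11 + a)
1/(x(-316, -175) + v(256)) = 1/(-5*(-175) + (11 + 256)) = 1/(875 + 267) = 1/1142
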